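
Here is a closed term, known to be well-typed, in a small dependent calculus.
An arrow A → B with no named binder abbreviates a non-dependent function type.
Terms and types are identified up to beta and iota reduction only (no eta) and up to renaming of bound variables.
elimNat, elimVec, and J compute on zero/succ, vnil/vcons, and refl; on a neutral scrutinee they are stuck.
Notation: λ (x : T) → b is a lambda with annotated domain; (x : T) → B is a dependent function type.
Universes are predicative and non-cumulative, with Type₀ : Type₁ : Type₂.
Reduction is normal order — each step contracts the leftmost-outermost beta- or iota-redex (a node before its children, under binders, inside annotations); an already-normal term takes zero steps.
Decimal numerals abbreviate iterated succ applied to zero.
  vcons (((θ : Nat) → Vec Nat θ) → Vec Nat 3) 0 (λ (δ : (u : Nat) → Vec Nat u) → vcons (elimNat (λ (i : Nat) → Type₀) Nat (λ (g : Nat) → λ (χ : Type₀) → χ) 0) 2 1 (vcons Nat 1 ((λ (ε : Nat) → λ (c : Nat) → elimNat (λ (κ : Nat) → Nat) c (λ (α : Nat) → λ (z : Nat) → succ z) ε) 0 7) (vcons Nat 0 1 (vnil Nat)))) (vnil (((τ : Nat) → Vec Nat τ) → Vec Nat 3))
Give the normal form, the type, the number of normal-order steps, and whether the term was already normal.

normal form:
  vcons (((θ : Nat) → Vec Nat θ) → Vec Nat 3) 0 (λ (δ : (u : Nat) → Vec Nat u) → vcons Nat 2 1 (vcons Nat 1 7 (vcons Nat 0 1 (vnil Nat)))) (vnil (((i : Nat) → Vec Nat i) → Vec Nat 3))
the term's type:
  Vec (((θ : Nat) → Vec Nat θ) → Vec Nat 3) 1
steps to reach normal form (normal order): 4
already normal: no
first contracted redex: an elimNat iota-redex


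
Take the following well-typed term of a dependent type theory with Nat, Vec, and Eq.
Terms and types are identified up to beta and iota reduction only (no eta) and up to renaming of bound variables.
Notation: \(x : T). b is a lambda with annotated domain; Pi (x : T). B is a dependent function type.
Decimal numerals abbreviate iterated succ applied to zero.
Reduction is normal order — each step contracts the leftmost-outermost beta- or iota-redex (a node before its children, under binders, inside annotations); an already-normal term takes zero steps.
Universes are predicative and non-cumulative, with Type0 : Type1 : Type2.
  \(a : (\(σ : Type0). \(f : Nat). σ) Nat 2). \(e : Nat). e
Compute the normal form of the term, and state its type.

reduced normal form:
  \(a : Nat). \(σ : Nat). σ
the term's type:
  Pi (a : Nat). Pi (σ : Nat). Nat


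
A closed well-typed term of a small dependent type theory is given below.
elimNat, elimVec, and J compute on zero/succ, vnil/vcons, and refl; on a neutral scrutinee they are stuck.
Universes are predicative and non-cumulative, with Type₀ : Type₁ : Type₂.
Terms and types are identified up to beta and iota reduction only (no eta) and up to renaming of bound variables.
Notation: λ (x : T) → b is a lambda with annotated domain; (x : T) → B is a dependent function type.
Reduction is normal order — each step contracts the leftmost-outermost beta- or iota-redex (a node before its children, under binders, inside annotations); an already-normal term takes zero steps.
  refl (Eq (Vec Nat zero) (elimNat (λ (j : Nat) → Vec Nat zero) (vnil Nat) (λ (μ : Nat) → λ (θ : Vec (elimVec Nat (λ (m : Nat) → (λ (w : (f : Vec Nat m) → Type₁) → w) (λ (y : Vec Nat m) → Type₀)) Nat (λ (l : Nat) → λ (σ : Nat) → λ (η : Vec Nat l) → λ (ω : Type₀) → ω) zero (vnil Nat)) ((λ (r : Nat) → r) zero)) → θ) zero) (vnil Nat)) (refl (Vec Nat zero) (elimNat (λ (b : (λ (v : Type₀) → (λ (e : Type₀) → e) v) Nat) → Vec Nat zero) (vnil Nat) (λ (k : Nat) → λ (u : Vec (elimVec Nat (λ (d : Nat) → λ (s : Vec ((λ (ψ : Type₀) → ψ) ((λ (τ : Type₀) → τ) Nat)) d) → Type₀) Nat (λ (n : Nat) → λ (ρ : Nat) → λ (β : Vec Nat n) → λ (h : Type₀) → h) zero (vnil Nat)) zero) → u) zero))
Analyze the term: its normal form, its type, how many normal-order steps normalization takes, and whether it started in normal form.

normal form:
  refl (Eq (Vec Nat zero) (vnil Nat) (vnil Nat)) (refl (Vec Nat zero) (vnil Nat))
inferred type:
  Eq (Eq (Vec Nat zero) (vnil Nat) (vnil Nat)) (refl (Vec Nat zero) (vnil Nat)) (refl (Vec Nat zero) (vnil Nat))
steps to reach normal form (normal order): 2
term was already normal: no
first redex: an elimNat iota-redex


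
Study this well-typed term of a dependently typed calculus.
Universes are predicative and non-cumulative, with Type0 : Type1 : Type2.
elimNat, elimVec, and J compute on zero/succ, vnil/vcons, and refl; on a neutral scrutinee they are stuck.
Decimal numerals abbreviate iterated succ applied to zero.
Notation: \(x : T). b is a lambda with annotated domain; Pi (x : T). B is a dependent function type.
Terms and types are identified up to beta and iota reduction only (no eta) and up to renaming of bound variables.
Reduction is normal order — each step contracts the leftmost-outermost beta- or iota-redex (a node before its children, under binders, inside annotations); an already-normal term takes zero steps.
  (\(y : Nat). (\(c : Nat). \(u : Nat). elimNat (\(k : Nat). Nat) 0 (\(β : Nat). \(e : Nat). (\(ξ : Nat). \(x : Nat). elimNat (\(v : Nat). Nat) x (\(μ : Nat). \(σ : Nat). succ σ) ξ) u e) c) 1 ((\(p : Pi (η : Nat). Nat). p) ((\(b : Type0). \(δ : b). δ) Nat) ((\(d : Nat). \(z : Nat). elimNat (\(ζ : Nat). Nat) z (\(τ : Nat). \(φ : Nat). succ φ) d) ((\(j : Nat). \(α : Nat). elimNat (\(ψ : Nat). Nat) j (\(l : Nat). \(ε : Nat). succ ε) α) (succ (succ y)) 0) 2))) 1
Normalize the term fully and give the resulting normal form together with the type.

reduced normal form:
  5
inferred type:
  Nat
observation: normalization takes exactly 43 steps under the normal-order strategy.


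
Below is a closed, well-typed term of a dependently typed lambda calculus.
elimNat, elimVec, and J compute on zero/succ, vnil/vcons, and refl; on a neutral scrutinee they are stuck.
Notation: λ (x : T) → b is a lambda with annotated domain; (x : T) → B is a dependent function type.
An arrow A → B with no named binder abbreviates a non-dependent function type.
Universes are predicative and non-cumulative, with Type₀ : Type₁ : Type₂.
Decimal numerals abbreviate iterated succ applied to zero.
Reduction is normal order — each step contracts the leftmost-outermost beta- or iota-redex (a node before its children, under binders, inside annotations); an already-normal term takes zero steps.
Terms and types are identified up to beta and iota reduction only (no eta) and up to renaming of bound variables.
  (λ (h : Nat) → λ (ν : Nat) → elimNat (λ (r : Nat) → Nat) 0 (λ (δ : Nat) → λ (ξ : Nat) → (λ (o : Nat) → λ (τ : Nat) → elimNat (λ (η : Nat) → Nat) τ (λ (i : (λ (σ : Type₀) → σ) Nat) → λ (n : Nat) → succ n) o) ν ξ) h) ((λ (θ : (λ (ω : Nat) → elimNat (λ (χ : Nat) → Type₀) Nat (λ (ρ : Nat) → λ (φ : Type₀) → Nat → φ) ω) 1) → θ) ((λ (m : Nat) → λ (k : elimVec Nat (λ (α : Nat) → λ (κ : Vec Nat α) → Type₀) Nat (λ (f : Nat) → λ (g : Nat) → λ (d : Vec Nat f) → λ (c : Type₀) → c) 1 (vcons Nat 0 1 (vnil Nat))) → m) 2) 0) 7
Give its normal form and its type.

normal form:
  14
inferred type:
  Nat
observation: the term reaches its normal form after 36 normal-order steps.


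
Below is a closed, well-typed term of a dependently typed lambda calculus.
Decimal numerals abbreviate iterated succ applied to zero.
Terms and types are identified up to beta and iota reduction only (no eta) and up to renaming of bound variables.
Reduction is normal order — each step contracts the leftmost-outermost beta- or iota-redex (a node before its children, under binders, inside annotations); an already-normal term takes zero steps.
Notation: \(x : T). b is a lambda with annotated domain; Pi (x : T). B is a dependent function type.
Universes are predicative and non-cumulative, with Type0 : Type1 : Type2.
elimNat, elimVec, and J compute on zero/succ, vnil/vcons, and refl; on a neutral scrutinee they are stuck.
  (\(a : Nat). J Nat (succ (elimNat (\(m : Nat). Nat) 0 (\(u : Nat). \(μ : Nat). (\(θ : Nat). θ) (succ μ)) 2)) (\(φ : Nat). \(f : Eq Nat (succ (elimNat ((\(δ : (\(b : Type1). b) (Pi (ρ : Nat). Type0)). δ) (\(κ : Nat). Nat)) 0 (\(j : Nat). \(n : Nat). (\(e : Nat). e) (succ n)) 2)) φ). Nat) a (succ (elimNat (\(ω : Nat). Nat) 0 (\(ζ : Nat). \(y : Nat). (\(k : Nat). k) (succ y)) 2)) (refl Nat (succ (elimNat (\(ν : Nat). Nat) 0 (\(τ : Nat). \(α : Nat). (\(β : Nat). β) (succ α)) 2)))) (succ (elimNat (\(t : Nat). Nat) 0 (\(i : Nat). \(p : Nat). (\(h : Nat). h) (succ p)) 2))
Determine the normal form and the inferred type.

resulting normal form:
  3
inferred type:
  Nat


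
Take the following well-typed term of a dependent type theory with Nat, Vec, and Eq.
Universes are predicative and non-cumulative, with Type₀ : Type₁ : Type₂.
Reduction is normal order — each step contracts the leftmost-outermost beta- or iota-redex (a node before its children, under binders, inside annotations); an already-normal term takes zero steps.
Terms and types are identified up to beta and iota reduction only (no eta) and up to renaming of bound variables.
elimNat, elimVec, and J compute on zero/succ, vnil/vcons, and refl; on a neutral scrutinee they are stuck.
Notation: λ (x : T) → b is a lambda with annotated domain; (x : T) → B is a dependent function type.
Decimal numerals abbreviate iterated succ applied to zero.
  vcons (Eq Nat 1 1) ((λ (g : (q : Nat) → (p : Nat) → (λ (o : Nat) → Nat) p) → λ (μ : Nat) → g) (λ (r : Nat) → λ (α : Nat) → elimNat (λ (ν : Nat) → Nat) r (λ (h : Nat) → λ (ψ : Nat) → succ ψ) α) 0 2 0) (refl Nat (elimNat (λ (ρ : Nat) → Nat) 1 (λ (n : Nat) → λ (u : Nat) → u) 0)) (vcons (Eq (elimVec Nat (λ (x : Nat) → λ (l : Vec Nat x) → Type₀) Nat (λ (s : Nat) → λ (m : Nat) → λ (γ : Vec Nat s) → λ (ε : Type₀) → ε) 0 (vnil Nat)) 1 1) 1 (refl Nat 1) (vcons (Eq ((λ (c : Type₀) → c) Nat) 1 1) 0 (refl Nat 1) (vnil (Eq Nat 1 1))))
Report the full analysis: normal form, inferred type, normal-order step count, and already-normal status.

reduced normal form:
  vcons (Eq Nat 1 1) 2 (refl Nat 1) (vcons (Eq Nat 1 1) 1 (refl Nat 1) (vcons (Eq Nat 1 1) 0 (refl Nat 1) (vnil (Eq Nat 1 1))))
inferred type:
  Vec (Eq Nat 1 1) 3
normal-order step count: 8
already normal: no
first contracted redex: a beta-redex


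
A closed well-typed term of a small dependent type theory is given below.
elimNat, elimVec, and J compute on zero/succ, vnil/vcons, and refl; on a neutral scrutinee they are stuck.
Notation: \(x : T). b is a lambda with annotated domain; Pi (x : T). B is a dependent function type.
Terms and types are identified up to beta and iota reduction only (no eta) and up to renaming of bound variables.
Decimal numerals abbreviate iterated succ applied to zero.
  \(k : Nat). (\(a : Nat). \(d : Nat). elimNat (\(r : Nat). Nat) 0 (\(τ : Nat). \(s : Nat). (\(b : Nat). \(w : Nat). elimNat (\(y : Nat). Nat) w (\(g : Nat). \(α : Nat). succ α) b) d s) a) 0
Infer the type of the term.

the term's type:
  Pi (k : Nat). Pi (a : Nat). Nat


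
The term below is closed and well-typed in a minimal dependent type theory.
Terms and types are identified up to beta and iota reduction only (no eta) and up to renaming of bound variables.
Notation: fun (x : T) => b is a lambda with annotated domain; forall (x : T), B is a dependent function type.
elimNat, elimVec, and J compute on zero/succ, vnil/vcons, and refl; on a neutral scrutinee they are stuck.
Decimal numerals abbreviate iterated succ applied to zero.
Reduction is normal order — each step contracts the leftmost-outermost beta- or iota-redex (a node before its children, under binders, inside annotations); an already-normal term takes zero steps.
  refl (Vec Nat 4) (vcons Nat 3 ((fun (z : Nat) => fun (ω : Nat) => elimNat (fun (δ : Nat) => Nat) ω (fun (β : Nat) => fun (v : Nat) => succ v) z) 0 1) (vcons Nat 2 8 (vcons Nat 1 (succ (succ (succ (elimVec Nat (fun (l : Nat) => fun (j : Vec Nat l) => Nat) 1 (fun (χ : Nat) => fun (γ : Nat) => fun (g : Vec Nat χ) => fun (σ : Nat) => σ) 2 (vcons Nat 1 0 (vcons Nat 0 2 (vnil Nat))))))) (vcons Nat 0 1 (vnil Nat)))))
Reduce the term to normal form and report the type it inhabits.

resulting normal form:
  refl (Vec Nat 4) (vcons Nat 3 1 (vcons Nat 2 8 (vcons Nat 1 4 (vcons Nat 0 1 (vnil Nat)))))
inferred type:
  Eq (Vec Nat 4) (vcons Nat 3 1 (vcons Nat 2 8 (vcons Nat 1 4 (vcons Nat 0 1 (vnil Nat))))) (vcons Nat 3 1 (vcons Nat 2 8 (vcons Nat 1 4 (vcons Nat 0 1 (vnil Nat)))))


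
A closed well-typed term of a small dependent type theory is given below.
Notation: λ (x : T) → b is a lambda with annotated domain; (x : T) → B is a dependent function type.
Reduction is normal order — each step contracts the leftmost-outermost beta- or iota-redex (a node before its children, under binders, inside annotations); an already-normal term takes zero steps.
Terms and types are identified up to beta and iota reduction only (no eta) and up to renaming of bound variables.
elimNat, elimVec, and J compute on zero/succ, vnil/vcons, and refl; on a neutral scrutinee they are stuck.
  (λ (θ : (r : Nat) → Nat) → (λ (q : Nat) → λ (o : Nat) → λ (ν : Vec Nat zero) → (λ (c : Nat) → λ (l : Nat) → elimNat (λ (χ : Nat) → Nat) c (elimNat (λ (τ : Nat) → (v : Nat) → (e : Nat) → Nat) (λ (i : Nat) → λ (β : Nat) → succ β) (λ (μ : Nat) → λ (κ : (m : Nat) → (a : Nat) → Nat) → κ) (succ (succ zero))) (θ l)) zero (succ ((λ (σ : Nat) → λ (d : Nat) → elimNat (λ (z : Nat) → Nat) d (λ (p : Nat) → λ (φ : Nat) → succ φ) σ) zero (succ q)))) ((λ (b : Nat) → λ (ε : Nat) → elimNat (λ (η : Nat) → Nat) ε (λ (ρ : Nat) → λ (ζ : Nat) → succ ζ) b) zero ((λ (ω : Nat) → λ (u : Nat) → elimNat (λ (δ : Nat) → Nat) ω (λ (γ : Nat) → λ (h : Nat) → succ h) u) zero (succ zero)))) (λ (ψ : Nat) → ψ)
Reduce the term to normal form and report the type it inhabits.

reduced normal form:
  λ (θ : Nat) → λ (r : Vec Nat zero) → succ (succ (succ zero))
the term's type:
  (θ : Nat) → (r : Vec Nat zero) → Nat


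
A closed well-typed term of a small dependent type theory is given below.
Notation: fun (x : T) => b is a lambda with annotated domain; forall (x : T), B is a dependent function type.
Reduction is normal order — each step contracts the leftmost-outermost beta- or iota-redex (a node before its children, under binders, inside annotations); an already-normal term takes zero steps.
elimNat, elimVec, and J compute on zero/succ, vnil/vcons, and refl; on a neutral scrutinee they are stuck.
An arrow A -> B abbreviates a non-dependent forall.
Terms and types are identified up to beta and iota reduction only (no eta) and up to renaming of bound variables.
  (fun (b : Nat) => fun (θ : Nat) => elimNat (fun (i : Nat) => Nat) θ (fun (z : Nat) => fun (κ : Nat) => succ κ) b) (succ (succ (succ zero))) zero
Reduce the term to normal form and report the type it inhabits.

normal form:
  succ (succ (succ zero))
inferred type:
  Nat
observation: normalization takes exactly 12 steps under the normal-order strategy.


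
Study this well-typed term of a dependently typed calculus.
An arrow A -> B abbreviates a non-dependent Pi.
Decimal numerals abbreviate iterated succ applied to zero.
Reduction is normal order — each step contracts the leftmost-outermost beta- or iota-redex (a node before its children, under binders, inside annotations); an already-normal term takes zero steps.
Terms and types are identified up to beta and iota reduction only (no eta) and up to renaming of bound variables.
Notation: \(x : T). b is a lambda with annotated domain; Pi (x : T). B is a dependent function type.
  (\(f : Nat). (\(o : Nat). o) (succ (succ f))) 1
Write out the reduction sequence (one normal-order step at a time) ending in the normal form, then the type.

normal-order reduction sequence:
  (\(f : Nat). (\(o : Nat). o) (succ (succ f))) 1
  ~> (\(f : Nat). f) 3
  ~> 3
the term's type:
  Nat


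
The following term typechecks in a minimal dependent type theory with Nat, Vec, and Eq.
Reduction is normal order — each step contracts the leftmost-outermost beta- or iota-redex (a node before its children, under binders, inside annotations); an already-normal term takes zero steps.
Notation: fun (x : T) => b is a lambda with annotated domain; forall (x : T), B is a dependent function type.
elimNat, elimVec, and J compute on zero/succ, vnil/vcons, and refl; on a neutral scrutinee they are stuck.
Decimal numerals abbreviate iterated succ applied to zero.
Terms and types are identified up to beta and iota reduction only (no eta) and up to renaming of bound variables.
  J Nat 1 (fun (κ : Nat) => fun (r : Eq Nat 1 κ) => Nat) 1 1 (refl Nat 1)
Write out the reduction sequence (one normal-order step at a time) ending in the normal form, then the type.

normal-order reduction sequence:
  J Nat 1 (fun (κ : Nat) => fun (r : Eq Nat 1 κ) => Nat) 1 1 (refl Nat 1)
  ~> 1
inferred type:
  Nat


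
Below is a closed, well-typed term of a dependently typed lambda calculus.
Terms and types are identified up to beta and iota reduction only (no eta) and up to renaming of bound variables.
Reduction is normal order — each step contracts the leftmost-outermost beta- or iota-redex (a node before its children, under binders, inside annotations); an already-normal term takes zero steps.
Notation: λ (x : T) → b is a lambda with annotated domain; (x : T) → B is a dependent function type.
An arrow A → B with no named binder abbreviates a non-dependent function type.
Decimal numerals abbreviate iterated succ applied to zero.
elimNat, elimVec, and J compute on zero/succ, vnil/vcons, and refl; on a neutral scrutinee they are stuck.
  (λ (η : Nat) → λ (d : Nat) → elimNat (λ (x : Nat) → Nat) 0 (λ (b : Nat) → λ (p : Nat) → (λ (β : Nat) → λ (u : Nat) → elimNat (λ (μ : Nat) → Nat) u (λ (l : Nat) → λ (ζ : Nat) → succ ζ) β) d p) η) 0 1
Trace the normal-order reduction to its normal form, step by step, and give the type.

reduction (normal order):
  (λ (η : Nat) → λ (d : Nat) → elimNat (λ (x : Nat) → Nat) 0 (λ (b : Nat) → λ (p : Nat) → (λ (β : Nat) → λ (u : Nat) → elimNat (λ (μ : Nat) → Nat) u (λ (l : Nat) → λ (ζ : Nat) → succ ζ) β) d p) η) 0 1
  ~> (λ (η : Nat) → elimNat (λ (d : Nat) → Nat) 0 (λ (x : Nat) → λ (b : Nat) → (λ (p : Nat) → λ (β : Nat) → elimNat (λ (u : Nat) → Nat) β (λ (μ : Nat) → λ (l : Nat) → succ l) p) η b) 0) 1
  ~> elimNat (λ (η : Nat) → Nat) 0 (λ (d : Nat) → λ (x : Nat) → (λ (b : Nat) → λ (p : Nat) → elimNat (λ (β : Nat) → Nat) p (λ (u : Nat) → λ (μ : Nat) → succ μ) b) 1 x) 0
  ~> 0
type:
  Nat


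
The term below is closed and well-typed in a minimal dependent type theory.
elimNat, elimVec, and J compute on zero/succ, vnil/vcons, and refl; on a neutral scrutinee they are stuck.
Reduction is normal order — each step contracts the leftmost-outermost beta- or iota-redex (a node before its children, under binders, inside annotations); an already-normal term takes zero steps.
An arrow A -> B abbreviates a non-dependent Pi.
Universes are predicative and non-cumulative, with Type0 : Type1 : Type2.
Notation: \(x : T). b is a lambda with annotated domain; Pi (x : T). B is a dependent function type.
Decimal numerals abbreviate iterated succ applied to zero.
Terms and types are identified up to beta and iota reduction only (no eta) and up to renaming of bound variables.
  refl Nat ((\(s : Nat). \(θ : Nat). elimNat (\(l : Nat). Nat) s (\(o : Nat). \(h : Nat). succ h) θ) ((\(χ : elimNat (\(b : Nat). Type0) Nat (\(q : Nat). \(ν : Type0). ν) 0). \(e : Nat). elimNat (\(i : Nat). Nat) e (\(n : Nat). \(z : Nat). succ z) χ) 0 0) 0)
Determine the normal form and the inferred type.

resulting normal form:
  refl Nat 0
the term's type:
  Eq Nat 0 0


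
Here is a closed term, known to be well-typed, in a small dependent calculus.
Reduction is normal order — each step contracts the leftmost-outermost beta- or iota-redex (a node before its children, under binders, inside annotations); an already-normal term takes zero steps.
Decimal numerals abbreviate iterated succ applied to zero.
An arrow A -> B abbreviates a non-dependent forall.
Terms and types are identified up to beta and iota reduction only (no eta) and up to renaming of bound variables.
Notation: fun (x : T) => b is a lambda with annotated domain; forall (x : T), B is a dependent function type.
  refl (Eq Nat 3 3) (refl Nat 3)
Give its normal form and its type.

reduced normal form:
  refl (Eq Nat 3 3) (refl Nat 3)
inferred type:
  Eq (Eq Nat 3 3) (refl Nat 3) (refl Nat 3)
observation: no redex remains anywhere in the term; it is its own normal form.


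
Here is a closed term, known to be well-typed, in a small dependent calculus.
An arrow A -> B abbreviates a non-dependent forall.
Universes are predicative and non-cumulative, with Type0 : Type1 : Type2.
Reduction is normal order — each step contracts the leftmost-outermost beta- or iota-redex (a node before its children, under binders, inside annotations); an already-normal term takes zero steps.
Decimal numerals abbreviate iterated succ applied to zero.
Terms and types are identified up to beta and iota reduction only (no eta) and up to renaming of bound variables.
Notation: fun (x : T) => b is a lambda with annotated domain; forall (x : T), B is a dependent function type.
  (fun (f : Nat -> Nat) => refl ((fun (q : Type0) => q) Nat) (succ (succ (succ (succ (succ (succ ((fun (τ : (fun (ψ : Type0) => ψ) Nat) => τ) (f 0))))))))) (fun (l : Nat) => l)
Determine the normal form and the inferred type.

normal form:
  refl Nat 6
type:
  Eq Nat 6 6
observation: the term reaches its normal form after 4 normal-order steps.


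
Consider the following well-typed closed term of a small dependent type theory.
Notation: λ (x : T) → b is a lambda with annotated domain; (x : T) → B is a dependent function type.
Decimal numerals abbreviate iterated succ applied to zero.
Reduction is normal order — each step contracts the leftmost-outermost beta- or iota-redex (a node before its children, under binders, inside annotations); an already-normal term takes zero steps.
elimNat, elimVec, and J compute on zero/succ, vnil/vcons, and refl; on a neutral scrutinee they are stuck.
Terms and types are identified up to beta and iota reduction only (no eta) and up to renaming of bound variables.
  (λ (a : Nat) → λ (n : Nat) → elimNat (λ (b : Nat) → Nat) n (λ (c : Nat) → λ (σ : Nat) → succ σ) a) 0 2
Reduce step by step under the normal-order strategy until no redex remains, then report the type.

normal-order reduction:
  (λ (a : Nat) → λ (n : Nat) → elimNat (λ (b : Nat) → Nat) n (λ (c : Nat) → λ (σ : Nat) → succ σ) a) 0 2
  ~> (λ (a : Nat) → elimNat (λ (n : Nat) → Nat) a (λ (b : Nat) → λ (c : Nat) → succ c) 0) 2
  ~> elimNat (λ (a : Nat) → Nat) 2 (λ (n : Nat) → λ (b : Nat) → succ b) 0
  ~> 2
inferred type:
  Nat


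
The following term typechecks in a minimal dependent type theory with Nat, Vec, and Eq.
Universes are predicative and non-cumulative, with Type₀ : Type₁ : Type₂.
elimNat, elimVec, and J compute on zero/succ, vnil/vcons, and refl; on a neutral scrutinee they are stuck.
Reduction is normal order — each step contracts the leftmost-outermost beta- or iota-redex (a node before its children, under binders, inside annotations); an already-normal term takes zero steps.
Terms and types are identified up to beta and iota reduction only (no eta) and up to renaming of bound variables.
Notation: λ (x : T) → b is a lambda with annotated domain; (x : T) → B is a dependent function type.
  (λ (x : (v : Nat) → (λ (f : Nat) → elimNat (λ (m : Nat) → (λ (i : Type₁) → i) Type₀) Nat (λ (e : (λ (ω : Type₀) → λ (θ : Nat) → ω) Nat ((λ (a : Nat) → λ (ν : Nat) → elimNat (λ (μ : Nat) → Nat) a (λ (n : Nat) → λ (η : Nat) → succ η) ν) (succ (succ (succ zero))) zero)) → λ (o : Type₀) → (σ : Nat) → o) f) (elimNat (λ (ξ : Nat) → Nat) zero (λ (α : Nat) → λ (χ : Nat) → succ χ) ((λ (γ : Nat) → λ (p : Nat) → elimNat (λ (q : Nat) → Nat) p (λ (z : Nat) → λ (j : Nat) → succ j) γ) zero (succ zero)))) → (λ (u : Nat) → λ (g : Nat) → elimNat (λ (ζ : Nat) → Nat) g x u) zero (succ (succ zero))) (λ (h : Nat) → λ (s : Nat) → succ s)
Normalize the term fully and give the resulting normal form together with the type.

normal form:
  succ (succ zero)
the term's type:
  Nat


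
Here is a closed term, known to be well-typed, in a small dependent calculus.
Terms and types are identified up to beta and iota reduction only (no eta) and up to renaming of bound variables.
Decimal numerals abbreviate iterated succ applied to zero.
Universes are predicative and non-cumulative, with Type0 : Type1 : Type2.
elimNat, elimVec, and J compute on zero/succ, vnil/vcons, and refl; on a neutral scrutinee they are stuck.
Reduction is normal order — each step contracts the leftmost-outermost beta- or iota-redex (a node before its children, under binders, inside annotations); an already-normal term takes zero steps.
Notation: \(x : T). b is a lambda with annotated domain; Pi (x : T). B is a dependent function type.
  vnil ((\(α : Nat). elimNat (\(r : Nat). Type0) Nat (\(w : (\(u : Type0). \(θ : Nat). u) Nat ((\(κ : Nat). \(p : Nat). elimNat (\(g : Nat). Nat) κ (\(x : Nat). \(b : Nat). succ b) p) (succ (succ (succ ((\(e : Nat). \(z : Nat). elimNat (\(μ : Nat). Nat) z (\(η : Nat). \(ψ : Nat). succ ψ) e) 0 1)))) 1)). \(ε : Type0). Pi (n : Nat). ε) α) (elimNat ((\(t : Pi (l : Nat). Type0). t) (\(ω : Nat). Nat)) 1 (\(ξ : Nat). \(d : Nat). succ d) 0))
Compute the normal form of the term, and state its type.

resulting normal form:
  vnil (Pi (α : Nat). Nat)
type:
  Vec (Pi (α : Nat). Nat) 0


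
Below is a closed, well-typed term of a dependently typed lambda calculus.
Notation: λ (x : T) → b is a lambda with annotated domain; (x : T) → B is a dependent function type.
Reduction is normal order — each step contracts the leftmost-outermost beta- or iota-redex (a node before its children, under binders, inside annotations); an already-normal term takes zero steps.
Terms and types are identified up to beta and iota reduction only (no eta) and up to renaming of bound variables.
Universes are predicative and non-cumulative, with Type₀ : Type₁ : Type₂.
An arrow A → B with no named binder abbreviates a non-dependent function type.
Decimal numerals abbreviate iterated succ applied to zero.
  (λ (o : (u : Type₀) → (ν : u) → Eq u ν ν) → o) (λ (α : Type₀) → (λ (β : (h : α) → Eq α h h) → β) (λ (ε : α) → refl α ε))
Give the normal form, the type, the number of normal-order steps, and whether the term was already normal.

normal form:
  λ (o : Type₀) → λ (u : o) → refl o u
the term's type:
  (o : Type₀) → (u : o) → Eq o u u
reduction steps (normal order): 2
already normal: no
first redex: a beta-redex


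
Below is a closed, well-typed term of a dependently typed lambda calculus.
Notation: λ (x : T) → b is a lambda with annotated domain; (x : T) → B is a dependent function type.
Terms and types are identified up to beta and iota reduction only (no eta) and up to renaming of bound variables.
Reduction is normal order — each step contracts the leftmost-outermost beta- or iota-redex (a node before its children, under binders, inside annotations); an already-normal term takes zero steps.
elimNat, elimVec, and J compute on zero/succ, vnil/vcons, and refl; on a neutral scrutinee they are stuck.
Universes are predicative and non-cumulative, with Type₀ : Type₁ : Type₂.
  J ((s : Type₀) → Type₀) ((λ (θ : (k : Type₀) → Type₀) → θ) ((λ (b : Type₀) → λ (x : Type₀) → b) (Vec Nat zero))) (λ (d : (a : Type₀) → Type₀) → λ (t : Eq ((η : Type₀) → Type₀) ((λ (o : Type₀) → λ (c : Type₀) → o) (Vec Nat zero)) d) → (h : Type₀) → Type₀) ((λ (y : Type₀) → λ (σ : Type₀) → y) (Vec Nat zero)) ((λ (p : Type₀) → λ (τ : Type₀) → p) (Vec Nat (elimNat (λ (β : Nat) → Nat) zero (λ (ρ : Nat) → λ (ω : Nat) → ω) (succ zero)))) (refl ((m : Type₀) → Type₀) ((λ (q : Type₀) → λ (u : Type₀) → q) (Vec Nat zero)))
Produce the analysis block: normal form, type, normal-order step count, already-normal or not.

resulting normal form:
  λ (s : Type₀) → Vec Nat zero
inferred type:
  (s : Type₀) → Type₀
reduction steps (normal order): 2
started in normal form: no
first redex: a J iota-redex


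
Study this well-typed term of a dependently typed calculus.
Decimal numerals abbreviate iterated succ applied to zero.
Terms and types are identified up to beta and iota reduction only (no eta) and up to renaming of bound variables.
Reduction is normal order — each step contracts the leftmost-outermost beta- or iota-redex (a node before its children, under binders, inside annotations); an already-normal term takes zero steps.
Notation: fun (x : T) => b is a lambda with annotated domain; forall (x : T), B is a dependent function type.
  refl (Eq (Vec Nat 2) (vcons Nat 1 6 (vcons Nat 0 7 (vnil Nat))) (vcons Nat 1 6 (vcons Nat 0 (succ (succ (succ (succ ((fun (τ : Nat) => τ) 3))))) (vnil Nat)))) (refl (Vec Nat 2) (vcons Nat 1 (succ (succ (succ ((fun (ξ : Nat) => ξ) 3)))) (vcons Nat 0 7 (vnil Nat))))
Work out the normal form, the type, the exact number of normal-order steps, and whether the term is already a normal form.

normal form:
  refl (Eq (Vec Nat 2) (vcons Nat 1 6 (vcons Nat 0 7 (vnil Nat))) (vcons Nat 1 6 (vcons Nat 0 7 (vnil Nat)))) (refl (Vec Nat 2) (vcons Nat 1 6 (vcons Nat 0 7 (vnil Nat))))
inferred type:
  Eq (Eq (Vec Nat 2) (vcons Nat 1 6 (vcons Nat 0 7 (vnil Nat))) (vcons Nat 1 6 (vcons Nat 0 7 (vnil Nat)))) (refl (Vec Nat 2) (vcons Nat 1 6 (vcons Nat 0 7 (vnil Nat)))) (refl (Vec Nat 2) (vcons Nat 1 6 (vcons Nat 0 7 (vnil Nat))))
reduction steps (normal order): 2
started in normal form: no
first redex: a beta-redex


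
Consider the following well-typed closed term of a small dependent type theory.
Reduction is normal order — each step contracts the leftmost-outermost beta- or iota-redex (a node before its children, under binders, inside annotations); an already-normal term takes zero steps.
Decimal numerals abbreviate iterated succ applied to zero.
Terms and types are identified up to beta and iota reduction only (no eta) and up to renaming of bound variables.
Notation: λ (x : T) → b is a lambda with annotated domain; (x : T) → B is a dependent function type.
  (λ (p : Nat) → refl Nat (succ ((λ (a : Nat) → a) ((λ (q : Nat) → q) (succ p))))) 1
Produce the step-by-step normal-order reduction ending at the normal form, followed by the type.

normal-order reduction:
  (λ (p : Nat) → refl Nat (succ ((λ (a : Nat) → a) ((λ (q : Nat) → q) (succ p))))) 1
  ~> refl Nat (succ ((λ (p : Nat) → p) ((λ (a : Nat) → a) 2)))
  ~> refl Nat (succ ((λ (p : Nat) → p) 2))
  ~> refl Nat 3
the term's type:
  Eq Nat 3 3


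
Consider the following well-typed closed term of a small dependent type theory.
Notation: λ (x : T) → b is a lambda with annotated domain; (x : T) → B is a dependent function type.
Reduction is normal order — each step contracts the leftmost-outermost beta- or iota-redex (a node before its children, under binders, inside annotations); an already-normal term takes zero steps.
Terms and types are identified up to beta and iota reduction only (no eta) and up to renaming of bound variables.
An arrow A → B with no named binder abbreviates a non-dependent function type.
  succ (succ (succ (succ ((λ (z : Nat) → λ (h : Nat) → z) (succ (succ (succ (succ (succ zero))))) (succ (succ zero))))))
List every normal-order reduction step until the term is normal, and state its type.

normal-order reduction:
  succ (succ (succ (succ ((λ (z : Nat) → λ (h : Nat) → z) (succ (succ (succ (succ (succ zero))))) (succ (succ zero))))))
  ~> succ (succ (succ (succ ((λ (z : Nat) → succ (succ (succ (succ (succ zero))))) (succ (succ zero))))))
  ~> succ (succ (succ (succ (succ (succ (succ (succ (succ zero))))))))
type:
  Nat


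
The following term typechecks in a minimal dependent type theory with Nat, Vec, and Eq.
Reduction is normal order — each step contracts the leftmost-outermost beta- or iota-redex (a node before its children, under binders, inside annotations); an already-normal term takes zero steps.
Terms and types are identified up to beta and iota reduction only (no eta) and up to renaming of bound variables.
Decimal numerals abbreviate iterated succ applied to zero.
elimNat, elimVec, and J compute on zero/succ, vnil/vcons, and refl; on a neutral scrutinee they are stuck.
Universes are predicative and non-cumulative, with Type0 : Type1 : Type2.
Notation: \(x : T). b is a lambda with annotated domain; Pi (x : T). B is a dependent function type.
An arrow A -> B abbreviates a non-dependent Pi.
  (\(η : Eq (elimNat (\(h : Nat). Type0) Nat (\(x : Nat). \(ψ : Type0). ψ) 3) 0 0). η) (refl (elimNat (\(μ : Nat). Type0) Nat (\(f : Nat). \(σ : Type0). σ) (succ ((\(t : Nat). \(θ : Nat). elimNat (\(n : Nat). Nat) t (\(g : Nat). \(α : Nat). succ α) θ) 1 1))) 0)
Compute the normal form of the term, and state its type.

normal form:
  refl Nat 0
inferred type:
  Eq Nat 0 0


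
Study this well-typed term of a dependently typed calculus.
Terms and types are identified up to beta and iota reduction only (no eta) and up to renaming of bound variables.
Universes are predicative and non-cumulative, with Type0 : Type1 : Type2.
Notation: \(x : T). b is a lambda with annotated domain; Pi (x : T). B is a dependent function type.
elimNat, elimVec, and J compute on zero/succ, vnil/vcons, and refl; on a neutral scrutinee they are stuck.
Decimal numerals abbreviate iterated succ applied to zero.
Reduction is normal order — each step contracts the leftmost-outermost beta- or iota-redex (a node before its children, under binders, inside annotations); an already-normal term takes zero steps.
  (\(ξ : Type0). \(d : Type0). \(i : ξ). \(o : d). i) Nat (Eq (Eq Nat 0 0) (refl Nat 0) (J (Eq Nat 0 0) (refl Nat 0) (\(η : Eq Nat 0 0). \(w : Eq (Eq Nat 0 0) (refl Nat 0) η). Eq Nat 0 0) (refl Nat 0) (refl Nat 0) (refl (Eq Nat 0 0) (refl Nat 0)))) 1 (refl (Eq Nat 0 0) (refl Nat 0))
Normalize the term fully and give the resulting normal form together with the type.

reduced normal form:
  1
type:
  Nat


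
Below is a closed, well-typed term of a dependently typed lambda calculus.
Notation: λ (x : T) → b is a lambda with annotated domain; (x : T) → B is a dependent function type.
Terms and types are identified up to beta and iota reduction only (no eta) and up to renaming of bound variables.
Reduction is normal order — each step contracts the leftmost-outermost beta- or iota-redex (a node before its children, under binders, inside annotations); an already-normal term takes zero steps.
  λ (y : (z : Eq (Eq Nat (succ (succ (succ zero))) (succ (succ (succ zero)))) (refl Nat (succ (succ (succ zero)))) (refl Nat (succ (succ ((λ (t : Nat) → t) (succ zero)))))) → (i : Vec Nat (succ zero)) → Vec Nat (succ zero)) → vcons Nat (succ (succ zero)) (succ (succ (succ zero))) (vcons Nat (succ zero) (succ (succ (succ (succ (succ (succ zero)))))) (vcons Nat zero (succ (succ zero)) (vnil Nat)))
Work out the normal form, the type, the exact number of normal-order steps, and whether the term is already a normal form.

resulting normal form:
  λ (y : (z : Eq (Eq Nat (succ (succ (succ zero))) (succ (succ (succ zero)))) (refl Nat (succ (succ (succ zero)))) (refl Nat (succ (succ (succ zero))))) → (t : Vec Nat (succ zero)) → Vec Nat (succ zero)) → vcons Nat (succ (succ zero)) (succ (succ (succ zero))) (vcons Nat (succ zero) (succ (succ (succ (succ (succ (succ zero)))))) (vcons Nat zero (succ (succ zero)) (vnil Nat)))
type:
  (y : (z : Eq (Eq Nat (succ (succ (succ zero))) (succ (succ (succ zero)))) (refl Nat (succ (succ (succ zero)))) (refl Nat (succ (succ (succ zero))))) → (t : Vec Nat (succ zero)) → Vec Nat (succ zero)) → Vec Nat (succ (succ (succ zero)))
steps to reach normal form (normal order): 1
already normal: no
first redex: a beta-redex


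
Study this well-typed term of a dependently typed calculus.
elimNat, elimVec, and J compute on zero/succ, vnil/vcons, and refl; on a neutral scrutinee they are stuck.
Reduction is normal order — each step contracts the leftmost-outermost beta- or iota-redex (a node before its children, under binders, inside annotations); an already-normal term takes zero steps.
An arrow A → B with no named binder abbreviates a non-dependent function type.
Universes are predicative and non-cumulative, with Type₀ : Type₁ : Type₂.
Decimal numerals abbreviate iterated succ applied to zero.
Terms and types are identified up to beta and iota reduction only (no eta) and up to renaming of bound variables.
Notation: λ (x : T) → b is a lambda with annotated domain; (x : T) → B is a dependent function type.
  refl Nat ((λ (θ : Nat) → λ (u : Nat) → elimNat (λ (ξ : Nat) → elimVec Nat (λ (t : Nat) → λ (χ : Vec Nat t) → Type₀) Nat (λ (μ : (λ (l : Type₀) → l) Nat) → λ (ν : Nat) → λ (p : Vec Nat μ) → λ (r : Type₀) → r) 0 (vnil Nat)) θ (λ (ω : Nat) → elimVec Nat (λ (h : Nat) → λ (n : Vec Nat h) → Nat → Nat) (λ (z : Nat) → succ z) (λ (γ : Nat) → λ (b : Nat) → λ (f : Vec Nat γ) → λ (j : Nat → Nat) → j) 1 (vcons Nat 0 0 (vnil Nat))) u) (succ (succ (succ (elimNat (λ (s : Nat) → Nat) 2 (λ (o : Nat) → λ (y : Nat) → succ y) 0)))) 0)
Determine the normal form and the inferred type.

reduced normal form:
  refl Nat 5
inferred type:
  Eq Nat 5 5
observation: the term reaches its normal form after 4 normal-order steps.


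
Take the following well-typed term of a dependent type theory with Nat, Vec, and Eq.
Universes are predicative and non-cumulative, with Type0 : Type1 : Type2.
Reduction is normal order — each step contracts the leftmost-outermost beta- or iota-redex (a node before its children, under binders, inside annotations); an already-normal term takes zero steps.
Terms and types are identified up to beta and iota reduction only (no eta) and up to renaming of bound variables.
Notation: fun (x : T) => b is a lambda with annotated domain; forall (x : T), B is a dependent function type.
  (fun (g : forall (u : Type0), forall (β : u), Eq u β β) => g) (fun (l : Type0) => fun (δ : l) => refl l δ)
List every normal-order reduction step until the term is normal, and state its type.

normal-order reduction sequence:
  (fun (g : forall (u : Type0), forall (β : u), Eq u β β) => g) (fun (l : Type0) => fun (δ : l) => refl l δ)
  ~> fun (g : Type0) => fun (u : g) => refl g u
type:
  forall (g : Type0), forall (u : g), Eq g u u


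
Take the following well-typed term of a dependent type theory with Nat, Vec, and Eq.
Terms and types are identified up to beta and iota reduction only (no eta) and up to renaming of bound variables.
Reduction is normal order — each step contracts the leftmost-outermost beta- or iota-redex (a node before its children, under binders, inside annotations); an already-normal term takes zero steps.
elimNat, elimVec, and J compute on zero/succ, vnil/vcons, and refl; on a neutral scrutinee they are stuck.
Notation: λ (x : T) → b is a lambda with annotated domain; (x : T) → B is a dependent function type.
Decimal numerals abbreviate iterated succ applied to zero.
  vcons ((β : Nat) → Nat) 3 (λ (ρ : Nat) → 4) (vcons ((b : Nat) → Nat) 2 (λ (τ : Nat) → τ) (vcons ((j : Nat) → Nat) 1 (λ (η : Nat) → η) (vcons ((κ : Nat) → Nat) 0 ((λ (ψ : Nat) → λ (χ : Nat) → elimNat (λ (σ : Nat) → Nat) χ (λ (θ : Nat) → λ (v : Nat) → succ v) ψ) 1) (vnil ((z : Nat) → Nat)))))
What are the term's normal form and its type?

reduced normal form:
  vcons ((β : Nat) → Nat) 3 (λ (ρ : Nat) → 4) (vcons ((b : Nat) → Nat) 2 (λ (τ : Nat) → τ) (vcons ((j : Nat) → Nat) 1 (λ (η : Nat) → η) (vcons ((κ : Nat) → Nat) 0 (λ (ψ : Nat) → succ ψ) (vnil ((χ : Nat) → Nat)))))
the term's type:
  Vec ((β : Nat) → Nat) 4
observation: normalization takes exactly 5 steps under the normal-order strategy.
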